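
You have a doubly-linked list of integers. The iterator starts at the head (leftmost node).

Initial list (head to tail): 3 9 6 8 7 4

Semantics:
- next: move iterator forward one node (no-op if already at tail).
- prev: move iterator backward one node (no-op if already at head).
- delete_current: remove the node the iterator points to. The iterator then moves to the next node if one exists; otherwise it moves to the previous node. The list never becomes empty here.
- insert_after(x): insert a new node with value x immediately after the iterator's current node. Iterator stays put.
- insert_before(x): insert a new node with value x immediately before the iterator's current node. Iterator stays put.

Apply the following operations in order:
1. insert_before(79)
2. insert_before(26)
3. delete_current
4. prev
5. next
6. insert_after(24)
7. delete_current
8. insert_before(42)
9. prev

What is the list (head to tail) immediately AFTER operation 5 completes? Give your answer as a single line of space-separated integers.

Answer: 79 26 9 6 8 7 4

Derivation:
After 1 (insert_before(79)): list=[79, 3, 9, 6, 8, 7, 4] cursor@3
After 2 (insert_before(26)): list=[79, 26, 3, 9, 6, 8, 7, 4] cursor@3
After 3 (delete_current): list=[79, 26, 9, 6, 8, 7, 4] cursor@9
After 4 (prev): list=[79, 26, 9, 6, 8, 7, 4] cursor@26
After 5 (next): list=[79, 26, 9, 6, 8, 7, 4] cursor@9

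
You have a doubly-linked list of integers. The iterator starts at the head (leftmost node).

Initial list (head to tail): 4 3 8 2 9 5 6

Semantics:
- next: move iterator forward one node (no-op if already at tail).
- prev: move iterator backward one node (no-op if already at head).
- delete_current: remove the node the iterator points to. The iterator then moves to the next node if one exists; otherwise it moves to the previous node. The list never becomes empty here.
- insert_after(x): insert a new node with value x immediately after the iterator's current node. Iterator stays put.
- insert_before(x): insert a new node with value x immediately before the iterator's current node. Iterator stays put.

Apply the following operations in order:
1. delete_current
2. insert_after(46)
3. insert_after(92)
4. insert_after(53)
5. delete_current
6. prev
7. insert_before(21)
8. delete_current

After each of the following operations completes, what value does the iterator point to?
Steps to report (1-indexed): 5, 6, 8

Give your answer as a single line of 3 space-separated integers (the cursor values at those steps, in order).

After 1 (delete_current): list=[3, 8, 2, 9, 5, 6] cursor@3
After 2 (insert_after(46)): list=[3, 46, 8, 2, 9, 5, 6] cursor@3
After 3 (insert_after(92)): list=[3, 92, 46, 8, 2, 9, 5, 6] cursor@3
After 4 (insert_after(53)): list=[3, 53, 92, 46, 8, 2, 9, 5, 6] cursor@3
After 5 (delete_current): list=[53, 92, 46, 8, 2, 9, 5, 6] cursor@53
After 6 (prev): list=[53, 92, 46, 8, 2, 9, 5, 6] cursor@53
After 7 (insert_before(21)): list=[21, 53, 92, 46, 8, 2, 9, 5, 6] cursor@53
After 8 (delete_current): list=[21, 92, 46, 8, 2, 9, 5, 6] cursor@92

Answer: 53 53 92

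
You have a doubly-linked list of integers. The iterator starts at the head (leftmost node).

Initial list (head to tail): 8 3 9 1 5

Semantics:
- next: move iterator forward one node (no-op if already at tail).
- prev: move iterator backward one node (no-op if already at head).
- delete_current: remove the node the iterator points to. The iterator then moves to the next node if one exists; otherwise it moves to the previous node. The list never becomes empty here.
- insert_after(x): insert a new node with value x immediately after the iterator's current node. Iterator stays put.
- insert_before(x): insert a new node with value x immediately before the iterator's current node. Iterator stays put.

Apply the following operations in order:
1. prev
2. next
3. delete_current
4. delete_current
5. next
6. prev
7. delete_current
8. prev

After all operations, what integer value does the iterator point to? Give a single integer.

After 1 (prev): list=[8, 3, 9, 1, 5] cursor@8
After 2 (next): list=[8, 3, 9, 1, 5] cursor@3
After 3 (delete_current): list=[8, 9, 1, 5] cursor@9
After 4 (delete_current): list=[8, 1, 5] cursor@1
After 5 (next): list=[8, 1, 5] cursor@5
After 6 (prev): list=[8, 1, 5] cursor@1
After 7 (delete_current): list=[8, 5] cursor@5
After 8 (prev): list=[8, 5] cursor@8

Answer: 8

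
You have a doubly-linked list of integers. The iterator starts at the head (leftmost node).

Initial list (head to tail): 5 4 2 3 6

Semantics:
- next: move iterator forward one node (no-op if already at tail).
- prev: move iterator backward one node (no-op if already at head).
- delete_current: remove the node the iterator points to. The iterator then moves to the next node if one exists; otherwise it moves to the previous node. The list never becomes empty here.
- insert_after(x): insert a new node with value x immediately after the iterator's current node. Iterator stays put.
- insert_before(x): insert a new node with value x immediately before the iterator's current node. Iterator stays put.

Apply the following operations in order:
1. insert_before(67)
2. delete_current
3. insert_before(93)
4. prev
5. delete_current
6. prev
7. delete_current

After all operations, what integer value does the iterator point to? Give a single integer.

After 1 (insert_before(67)): list=[67, 5, 4, 2, 3, 6] cursor@5
After 2 (delete_current): list=[67, 4, 2, 3, 6] cursor@4
After 3 (insert_before(93)): list=[67, 93, 4, 2, 3, 6] cursor@4
After 4 (prev): list=[67, 93, 4, 2, 3, 6] cursor@93
After 5 (delete_current): list=[67, 4, 2, 3, 6] cursor@4
After 6 (prev): list=[67, 4, 2, 3, 6] cursor@67
After 7 (delete_current): list=[4, 2, 3, 6] cursor@4

Answer: 4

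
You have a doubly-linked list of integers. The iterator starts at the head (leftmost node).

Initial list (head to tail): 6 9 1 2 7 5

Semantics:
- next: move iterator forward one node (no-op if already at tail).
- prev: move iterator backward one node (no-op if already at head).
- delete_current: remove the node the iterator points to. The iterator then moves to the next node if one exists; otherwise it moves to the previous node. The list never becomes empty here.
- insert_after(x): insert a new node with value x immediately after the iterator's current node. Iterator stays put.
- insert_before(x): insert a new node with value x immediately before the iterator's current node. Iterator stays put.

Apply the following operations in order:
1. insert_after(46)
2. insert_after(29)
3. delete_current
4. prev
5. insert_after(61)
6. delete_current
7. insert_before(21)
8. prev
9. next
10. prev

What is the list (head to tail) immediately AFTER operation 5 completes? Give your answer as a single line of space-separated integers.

Answer: 29 61 46 9 1 2 7 5

Derivation:
After 1 (insert_after(46)): list=[6, 46, 9, 1, 2, 7, 5] cursor@6
After 2 (insert_after(29)): list=[6, 29, 46, 9, 1, 2, 7, 5] cursor@6
After 3 (delete_current): list=[29, 46, 9, 1, 2, 7, 5] cursor@29
After 4 (prev): list=[29, 46, 9, 1, 2, 7, 5] cursor@29
After 5 (insert_after(61)): list=[29, 61, 46, 9, 1, 2, 7, 5] cursor@29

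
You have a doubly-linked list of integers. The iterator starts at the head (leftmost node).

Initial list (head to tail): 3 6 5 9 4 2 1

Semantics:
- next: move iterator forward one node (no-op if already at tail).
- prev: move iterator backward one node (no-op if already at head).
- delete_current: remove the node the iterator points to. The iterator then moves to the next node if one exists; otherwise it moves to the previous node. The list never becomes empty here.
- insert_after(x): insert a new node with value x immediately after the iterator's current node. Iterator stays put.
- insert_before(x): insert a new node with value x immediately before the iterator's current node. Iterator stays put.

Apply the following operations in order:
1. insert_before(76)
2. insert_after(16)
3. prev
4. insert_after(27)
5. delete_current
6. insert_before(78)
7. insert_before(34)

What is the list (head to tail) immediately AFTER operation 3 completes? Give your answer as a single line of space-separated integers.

After 1 (insert_before(76)): list=[76, 3, 6, 5, 9, 4, 2, 1] cursor@3
After 2 (insert_after(16)): list=[76, 3, 16, 6, 5, 9, 4, 2, 1] cursor@3
After 3 (prev): list=[76, 3, 16, 6, 5, 9, 4, 2, 1] cursor@76

Answer: 76 3 16 6 5 9 4 2 1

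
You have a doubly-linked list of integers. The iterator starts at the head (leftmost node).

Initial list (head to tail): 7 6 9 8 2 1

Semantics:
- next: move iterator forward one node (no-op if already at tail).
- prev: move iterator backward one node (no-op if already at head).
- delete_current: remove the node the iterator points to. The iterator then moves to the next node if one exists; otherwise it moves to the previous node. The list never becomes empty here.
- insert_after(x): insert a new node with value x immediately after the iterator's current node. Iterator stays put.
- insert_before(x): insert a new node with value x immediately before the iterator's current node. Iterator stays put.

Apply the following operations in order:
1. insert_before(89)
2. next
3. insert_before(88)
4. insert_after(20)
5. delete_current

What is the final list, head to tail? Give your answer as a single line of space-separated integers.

Answer: 89 7 88 20 9 8 2 1

Derivation:
After 1 (insert_before(89)): list=[89, 7, 6, 9, 8, 2, 1] cursor@7
After 2 (next): list=[89, 7, 6, 9, 8, 2, 1] cursor@6
After 3 (insert_before(88)): list=[89, 7, 88, 6, 9, 8, 2, 1] cursor@6
After 4 (insert_after(20)): list=[89, 7, 88, 6, 20, 9, 8, 2, 1] cursor@6
After 5 (delete_current): list=[89, 7, 88, 20, 9, 8, 2, 1] cursor@20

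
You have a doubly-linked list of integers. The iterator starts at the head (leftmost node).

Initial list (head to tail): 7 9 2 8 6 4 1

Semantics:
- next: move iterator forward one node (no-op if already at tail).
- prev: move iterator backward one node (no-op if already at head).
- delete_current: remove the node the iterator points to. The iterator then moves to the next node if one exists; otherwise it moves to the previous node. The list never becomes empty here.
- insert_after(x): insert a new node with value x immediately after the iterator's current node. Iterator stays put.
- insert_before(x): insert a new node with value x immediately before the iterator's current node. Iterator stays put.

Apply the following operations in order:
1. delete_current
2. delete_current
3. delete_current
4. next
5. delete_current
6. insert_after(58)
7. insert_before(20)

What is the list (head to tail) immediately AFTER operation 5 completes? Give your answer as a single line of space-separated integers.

After 1 (delete_current): list=[9, 2, 8, 6, 4, 1] cursor@9
After 2 (delete_current): list=[2, 8, 6, 4, 1] cursor@2
After 3 (delete_current): list=[8, 6, 4, 1] cursor@8
After 4 (next): list=[8, 6, 4, 1] cursor@6
After 5 (delete_current): list=[8, 4, 1] cursor@4

Answer: 8 4 1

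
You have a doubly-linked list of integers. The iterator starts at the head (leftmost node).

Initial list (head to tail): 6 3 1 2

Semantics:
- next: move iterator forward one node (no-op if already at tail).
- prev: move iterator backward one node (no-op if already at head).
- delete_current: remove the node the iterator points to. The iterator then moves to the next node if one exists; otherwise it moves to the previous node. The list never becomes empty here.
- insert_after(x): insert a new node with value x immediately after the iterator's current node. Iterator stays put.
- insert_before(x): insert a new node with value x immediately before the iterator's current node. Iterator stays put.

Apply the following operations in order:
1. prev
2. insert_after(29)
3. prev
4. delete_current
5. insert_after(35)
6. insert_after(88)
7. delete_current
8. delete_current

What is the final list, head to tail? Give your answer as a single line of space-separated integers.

After 1 (prev): list=[6, 3, 1, 2] cursor@6
After 2 (insert_after(29)): list=[6, 29, 3, 1, 2] cursor@6
After 3 (prev): list=[6, 29, 3, 1, 2] cursor@6
After 4 (delete_current): list=[29, 3, 1, 2] cursor@29
After 5 (insert_after(35)): list=[29, 35, 3, 1, 2] cursor@29
After 6 (insert_after(88)): list=[29, 88, 35, 3, 1, 2] cursor@29
After 7 (delete_current): list=[88, 35, 3, 1, 2] cursor@88
After 8 (delete_current): list=[35, 3, 1, 2] cursor@35

Answer: 35 3 1 2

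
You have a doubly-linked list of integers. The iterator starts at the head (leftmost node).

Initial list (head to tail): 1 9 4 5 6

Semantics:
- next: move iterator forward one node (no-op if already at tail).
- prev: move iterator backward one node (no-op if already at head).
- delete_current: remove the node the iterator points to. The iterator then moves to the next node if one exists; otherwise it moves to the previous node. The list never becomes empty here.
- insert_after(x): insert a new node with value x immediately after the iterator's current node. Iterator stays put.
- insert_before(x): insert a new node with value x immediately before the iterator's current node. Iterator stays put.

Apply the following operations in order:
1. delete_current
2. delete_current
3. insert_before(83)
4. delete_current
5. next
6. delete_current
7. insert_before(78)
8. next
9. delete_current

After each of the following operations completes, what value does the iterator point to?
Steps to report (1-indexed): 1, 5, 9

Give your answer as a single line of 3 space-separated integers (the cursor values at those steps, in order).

Answer: 9 6 78

Derivation:
After 1 (delete_current): list=[9, 4, 5, 6] cursor@9
After 2 (delete_current): list=[4, 5, 6] cursor@4
After 3 (insert_before(83)): list=[83, 4, 5, 6] cursor@4
After 4 (delete_current): list=[83, 5, 6] cursor@5
After 5 (next): list=[83, 5, 6] cursor@6
After 6 (delete_current): list=[83, 5] cursor@5
After 7 (insert_before(78)): list=[83, 78, 5] cursor@5
After 8 (next): list=[83, 78, 5] cursor@5
After 9 (delete_current): list=[83, 78] cursor@78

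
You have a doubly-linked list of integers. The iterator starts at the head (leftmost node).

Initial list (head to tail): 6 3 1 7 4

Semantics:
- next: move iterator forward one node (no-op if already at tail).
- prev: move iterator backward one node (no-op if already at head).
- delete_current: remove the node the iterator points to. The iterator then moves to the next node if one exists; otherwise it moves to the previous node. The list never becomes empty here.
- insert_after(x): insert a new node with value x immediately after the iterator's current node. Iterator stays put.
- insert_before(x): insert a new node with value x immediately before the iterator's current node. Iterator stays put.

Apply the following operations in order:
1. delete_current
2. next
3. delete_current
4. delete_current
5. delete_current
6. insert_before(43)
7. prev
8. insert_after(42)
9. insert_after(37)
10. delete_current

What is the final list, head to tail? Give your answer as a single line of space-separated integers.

Answer: 37 42 3

Derivation:
After 1 (delete_current): list=[3, 1, 7, 4] cursor@3
After 2 (next): list=[3, 1, 7, 4] cursor@1
After 3 (delete_current): list=[3, 7, 4] cursor@7
After 4 (delete_current): list=[3, 4] cursor@4
After 5 (delete_current): list=[3] cursor@3
After 6 (insert_before(43)): list=[43, 3] cursor@3
After 7 (prev): list=[43, 3] cursor@43
After 8 (insert_after(42)): list=[43, 42, 3] cursor@43
After 9 (insert_after(37)): list=[43, 37, 42, 3] cursor@43
After 10 (delete_current): list=[37, 42, 3] cursor@37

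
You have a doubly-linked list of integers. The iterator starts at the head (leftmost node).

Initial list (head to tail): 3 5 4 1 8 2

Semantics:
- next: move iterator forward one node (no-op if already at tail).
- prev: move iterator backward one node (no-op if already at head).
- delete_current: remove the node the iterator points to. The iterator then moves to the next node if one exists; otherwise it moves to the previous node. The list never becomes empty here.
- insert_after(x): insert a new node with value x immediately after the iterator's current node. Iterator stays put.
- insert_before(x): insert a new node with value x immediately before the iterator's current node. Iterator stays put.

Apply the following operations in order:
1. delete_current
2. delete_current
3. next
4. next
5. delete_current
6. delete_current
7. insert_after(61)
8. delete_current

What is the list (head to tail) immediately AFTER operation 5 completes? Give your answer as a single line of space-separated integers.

After 1 (delete_current): list=[5, 4, 1, 8, 2] cursor@5
After 2 (delete_current): list=[4, 1, 8, 2] cursor@4
After 3 (next): list=[4, 1, 8, 2] cursor@1
After 4 (next): list=[4, 1, 8, 2] cursor@8
After 5 (delete_current): list=[4, 1, 2] cursor@2

Answer: 4 1 2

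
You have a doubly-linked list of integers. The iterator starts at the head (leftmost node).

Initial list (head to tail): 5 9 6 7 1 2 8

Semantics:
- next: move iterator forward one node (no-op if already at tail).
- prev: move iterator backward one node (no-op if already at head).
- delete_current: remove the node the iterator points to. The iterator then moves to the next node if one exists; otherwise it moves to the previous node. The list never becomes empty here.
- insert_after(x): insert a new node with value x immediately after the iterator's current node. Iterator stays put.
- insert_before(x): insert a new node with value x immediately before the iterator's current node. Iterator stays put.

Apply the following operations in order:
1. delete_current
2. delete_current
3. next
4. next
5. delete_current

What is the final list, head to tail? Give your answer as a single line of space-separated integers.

Answer: 6 7 2 8

Derivation:
After 1 (delete_current): list=[9, 6, 7, 1, 2, 8] cursor@9
After 2 (delete_current): list=[6, 7, 1, 2, 8] cursor@6
After 3 (next): list=[6, 7, 1, 2, 8] cursor@7
After 4 (next): list=[6, 7, 1, 2, 8] cursor@1
After 5 (delete_current): list=[6, 7, 2, 8] cursor@2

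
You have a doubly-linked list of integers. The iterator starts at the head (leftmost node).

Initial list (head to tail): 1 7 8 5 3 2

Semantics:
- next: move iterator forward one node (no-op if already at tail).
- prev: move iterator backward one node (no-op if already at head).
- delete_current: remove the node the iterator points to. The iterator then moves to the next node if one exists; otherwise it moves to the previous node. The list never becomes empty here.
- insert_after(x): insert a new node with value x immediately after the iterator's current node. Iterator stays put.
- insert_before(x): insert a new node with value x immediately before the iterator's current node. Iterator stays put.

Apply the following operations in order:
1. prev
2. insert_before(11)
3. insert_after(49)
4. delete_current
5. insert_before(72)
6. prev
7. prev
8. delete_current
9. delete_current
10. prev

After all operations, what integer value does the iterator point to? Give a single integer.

Answer: 49

Derivation:
After 1 (prev): list=[1, 7, 8, 5, 3, 2] cursor@1
After 2 (insert_before(11)): list=[11, 1, 7, 8, 5, 3, 2] cursor@1
After 3 (insert_after(49)): list=[11, 1, 49, 7, 8, 5, 3, 2] cursor@1
After 4 (delete_current): list=[11, 49, 7, 8, 5, 3, 2] cursor@49
After 5 (insert_before(72)): list=[11, 72, 49, 7, 8, 5, 3, 2] cursor@49
After 6 (prev): list=[11, 72, 49, 7, 8, 5, 3, 2] cursor@72
After 7 (prev): list=[11, 72, 49, 7, 8, 5, 3, 2] cursor@11
After 8 (delete_current): list=[72, 49, 7, 8, 5, 3, 2] cursor@72
After 9 (delete_current): list=[49, 7, 8, 5, 3, 2] cursor@49
After 10 (prev): list=[49, 7, 8, 5, 3, 2] cursor@49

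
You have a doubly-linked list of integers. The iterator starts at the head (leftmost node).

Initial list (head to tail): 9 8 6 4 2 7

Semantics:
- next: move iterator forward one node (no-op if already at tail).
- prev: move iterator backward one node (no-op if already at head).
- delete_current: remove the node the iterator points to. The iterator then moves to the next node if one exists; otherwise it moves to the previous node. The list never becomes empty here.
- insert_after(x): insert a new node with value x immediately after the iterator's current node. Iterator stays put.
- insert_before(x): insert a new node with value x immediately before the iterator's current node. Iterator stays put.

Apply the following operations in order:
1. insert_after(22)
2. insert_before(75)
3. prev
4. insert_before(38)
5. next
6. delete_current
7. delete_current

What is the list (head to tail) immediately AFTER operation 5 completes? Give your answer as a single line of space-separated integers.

Answer: 38 75 9 22 8 6 4 2 7

Derivation:
After 1 (insert_after(22)): list=[9, 22, 8, 6, 4, 2, 7] cursor@9
After 2 (insert_before(75)): list=[75, 9, 22, 8, 6, 4, 2, 7] cursor@9
After 3 (prev): list=[75, 9, 22, 8, 6, 4, 2, 7] cursor@75
After 4 (insert_before(38)): list=[38, 75, 9, 22, 8, 6, 4, 2, 7] cursor@75
After 5 (next): list=[38, 75, 9, 22, 8, 6, 4, 2, 7] cursor@9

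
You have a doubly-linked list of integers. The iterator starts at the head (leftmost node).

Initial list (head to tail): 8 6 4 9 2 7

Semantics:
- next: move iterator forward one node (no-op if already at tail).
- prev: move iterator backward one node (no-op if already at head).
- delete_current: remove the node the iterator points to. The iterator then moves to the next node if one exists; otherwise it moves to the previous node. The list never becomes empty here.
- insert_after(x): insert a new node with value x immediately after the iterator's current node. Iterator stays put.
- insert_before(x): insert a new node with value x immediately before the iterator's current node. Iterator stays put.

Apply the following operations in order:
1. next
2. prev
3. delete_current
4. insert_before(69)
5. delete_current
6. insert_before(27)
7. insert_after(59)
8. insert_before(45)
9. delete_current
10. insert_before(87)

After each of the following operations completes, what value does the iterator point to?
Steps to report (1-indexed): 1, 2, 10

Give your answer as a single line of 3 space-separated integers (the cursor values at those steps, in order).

Answer: 6 8 59

Derivation:
After 1 (next): list=[8, 6, 4, 9, 2, 7] cursor@6
After 2 (prev): list=[8, 6, 4, 9, 2, 7] cursor@8
After 3 (delete_current): list=[6, 4, 9, 2, 7] cursor@6
After 4 (insert_before(69)): list=[69, 6, 4, 9, 2, 7] cursor@6
After 5 (delete_current): list=[69, 4, 9, 2, 7] cursor@4
After 6 (insert_before(27)): list=[69, 27, 4, 9, 2, 7] cursor@4
After 7 (insert_after(59)): list=[69, 27, 4, 59, 9, 2, 7] cursor@4
After 8 (insert_before(45)): list=[69, 27, 45, 4, 59, 9, 2, 7] cursor@4
After 9 (delete_current): list=[69, 27, 45, 59, 9, 2, 7] cursor@59
After 10 (insert_before(87)): list=[69, 27, 45, 87, 59, 9, 2, 7] cursor@59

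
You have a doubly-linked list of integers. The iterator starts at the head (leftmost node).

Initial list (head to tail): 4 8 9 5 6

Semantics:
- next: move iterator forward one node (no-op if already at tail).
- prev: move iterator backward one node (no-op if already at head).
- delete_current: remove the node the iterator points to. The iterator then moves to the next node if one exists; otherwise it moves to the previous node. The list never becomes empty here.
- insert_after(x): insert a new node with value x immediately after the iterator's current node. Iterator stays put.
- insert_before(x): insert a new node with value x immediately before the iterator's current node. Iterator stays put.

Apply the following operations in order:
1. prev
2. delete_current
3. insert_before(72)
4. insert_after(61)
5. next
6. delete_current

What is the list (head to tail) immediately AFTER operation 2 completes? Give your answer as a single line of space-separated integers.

After 1 (prev): list=[4, 8, 9, 5, 6] cursor@4
After 2 (delete_current): list=[8, 9, 5, 6] cursor@8

Answer: 8 9 5 6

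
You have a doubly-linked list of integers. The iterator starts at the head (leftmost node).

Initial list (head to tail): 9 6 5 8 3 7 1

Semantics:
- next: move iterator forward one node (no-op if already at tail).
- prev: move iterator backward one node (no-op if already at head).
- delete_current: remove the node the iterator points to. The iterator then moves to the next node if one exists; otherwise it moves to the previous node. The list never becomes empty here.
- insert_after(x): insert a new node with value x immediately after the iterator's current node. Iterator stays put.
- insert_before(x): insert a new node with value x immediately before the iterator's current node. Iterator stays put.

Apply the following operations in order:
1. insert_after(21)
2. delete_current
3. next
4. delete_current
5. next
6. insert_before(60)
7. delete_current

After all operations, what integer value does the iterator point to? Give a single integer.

After 1 (insert_after(21)): list=[9, 21, 6, 5, 8, 3, 7, 1] cursor@9
After 2 (delete_current): list=[21, 6, 5, 8, 3, 7, 1] cursor@21
After 3 (next): list=[21, 6, 5, 8, 3, 7, 1] cursor@6
After 4 (delete_current): list=[21, 5, 8, 3, 7, 1] cursor@5
After 5 (next): list=[21, 5, 8, 3, 7, 1] cursor@8
After 6 (insert_before(60)): list=[21, 5, 60, 8, 3, 7, 1] cursor@8
After 7 (delete_current): list=[21, 5, 60, 3, 7, 1] cursor@3

Answer: 3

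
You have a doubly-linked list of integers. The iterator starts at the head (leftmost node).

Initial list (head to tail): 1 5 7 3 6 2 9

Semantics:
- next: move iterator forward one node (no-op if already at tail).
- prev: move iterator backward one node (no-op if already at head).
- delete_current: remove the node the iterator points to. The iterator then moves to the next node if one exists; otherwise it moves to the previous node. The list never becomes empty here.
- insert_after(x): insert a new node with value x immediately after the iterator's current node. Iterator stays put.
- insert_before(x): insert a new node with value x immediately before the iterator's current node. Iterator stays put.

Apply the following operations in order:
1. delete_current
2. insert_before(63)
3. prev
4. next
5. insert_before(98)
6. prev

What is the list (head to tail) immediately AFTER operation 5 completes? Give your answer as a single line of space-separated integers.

After 1 (delete_current): list=[5, 7, 3, 6, 2, 9] cursor@5
After 2 (insert_before(63)): list=[63, 5, 7, 3, 6, 2, 9] cursor@5
After 3 (prev): list=[63, 5, 7, 3, 6, 2, 9] cursor@63
After 4 (next): list=[63, 5, 7, 3, 6, 2, 9] cursor@5
After 5 (insert_before(98)): list=[63, 98, 5, 7, 3, 6, 2, 9] cursor@5

Answer: 63 98 5 7 3 6 2 9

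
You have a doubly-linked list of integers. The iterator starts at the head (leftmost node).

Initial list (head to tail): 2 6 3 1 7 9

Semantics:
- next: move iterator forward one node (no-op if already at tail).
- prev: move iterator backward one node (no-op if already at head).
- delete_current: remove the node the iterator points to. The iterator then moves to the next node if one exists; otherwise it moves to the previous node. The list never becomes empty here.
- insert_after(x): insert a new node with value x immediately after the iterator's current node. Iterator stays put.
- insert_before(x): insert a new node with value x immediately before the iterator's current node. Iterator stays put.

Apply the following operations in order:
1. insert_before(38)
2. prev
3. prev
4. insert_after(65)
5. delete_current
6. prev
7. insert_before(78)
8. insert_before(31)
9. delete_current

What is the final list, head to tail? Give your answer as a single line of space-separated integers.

Answer: 78 31 2 6 3 1 7 9

Derivation:
After 1 (insert_before(38)): list=[38, 2, 6, 3, 1, 7, 9] cursor@2
After 2 (prev): list=[38, 2, 6, 3, 1, 7, 9] cursor@38
After 3 (prev): list=[38, 2, 6, 3, 1, 7, 9] cursor@38
After 4 (insert_after(65)): list=[38, 65, 2, 6, 3, 1, 7, 9] cursor@38
After 5 (delete_current): list=[65, 2, 6, 3, 1, 7, 9] cursor@65
After 6 (prev): list=[65, 2, 6, 3, 1, 7, 9] cursor@65
After 7 (insert_before(78)): list=[78, 65, 2, 6, 3, 1, 7, 9] cursor@65
After 8 (insert_before(31)): list=[78, 31, 65, 2, 6, 3, 1, 7, 9] cursor@65
After 9 (delete_current): list=[78, 31, 2, 6, 3, 1, 7, 9] cursor@2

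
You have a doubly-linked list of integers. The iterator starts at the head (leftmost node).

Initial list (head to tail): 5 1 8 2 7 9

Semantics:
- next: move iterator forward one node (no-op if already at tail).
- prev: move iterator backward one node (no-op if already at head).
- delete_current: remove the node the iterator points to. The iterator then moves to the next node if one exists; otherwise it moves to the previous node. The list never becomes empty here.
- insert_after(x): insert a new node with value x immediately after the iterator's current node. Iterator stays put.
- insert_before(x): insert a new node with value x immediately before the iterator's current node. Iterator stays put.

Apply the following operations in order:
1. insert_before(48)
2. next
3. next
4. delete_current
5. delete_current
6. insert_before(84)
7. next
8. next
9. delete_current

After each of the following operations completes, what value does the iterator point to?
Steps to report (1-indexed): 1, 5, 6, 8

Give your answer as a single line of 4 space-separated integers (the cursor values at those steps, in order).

Answer: 5 7 7 9

Derivation:
After 1 (insert_before(48)): list=[48, 5, 1, 8, 2, 7, 9] cursor@5
After 2 (next): list=[48, 5, 1, 8, 2, 7, 9] cursor@1
After 3 (next): list=[48, 5, 1, 8, 2, 7, 9] cursor@8
After 4 (delete_current): list=[48, 5, 1, 2, 7, 9] cursor@2
After 5 (delete_current): list=[48, 5, 1, 7, 9] cursor@7
After 6 (insert_before(84)): list=[48, 5, 1, 84, 7, 9] cursor@7
After 7 (next): list=[48, 5, 1, 84, 7, 9] cursor@9
After 8 (next): list=[48, 5, 1, 84, 7, 9] cursor@9
After 9 (delete_current): list=[48, 5, 1, 84, 7] cursor@7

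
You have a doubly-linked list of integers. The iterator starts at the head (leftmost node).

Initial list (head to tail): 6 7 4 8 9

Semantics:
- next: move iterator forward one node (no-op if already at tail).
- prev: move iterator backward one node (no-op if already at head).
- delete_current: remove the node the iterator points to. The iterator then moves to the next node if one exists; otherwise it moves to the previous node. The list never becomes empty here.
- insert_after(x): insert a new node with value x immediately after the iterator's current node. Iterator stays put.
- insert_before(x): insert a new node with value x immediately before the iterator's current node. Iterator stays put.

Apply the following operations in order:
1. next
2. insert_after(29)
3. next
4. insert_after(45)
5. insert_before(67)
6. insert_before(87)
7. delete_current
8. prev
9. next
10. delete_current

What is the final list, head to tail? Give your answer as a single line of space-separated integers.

After 1 (next): list=[6, 7, 4, 8, 9] cursor@7
After 2 (insert_after(29)): list=[6, 7, 29, 4, 8, 9] cursor@7
After 3 (next): list=[6, 7, 29, 4, 8, 9] cursor@29
After 4 (insert_after(45)): list=[6, 7, 29, 45, 4, 8, 9] cursor@29
After 5 (insert_before(67)): list=[6, 7, 67, 29, 45, 4, 8, 9] cursor@29
After 6 (insert_before(87)): list=[6, 7, 67, 87, 29, 45, 4, 8, 9] cursor@29
After 7 (delete_current): list=[6, 7, 67, 87, 45, 4, 8, 9] cursor@45
After 8 (prev): list=[6, 7, 67, 87, 45, 4, 8, 9] cursor@87
After 9 (next): list=[6, 7, 67, 87, 45, 4, 8, 9] cursor@45
After 10 (delete_current): list=[6, 7, 67, 87, 4, 8, 9] cursor@4

Answer: 6 7 67 87 4 8 9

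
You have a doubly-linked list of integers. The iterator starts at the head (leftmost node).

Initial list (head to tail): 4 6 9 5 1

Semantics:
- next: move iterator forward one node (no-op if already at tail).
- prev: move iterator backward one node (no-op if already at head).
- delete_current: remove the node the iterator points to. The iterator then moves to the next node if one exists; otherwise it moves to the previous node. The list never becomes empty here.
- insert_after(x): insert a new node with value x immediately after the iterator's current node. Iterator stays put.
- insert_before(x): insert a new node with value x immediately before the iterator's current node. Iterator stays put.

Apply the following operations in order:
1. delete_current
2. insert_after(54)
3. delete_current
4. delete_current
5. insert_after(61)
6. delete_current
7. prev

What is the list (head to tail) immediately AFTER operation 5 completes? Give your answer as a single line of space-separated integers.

After 1 (delete_current): list=[6, 9, 5, 1] cursor@6
After 2 (insert_after(54)): list=[6, 54, 9, 5, 1] cursor@6
After 3 (delete_current): list=[54, 9, 5, 1] cursor@54
After 4 (delete_current): list=[9, 5, 1] cursor@9
After 5 (insert_after(61)): list=[9, 61, 5, 1] cursor@9

Answer: 9 61 5 1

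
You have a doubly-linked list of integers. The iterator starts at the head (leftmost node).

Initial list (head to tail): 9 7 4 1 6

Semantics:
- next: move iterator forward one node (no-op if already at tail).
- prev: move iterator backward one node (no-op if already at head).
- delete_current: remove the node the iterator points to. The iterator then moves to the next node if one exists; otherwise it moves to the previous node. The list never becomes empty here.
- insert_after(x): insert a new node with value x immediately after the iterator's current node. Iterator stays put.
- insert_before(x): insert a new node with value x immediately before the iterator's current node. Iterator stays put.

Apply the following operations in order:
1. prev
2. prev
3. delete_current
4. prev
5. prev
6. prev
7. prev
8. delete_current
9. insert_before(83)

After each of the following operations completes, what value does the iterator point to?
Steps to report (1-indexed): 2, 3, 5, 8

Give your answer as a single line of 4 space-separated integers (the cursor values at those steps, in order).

Answer: 9 7 7 4

Derivation:
After 1 (prev): list=[9, 7, 4, 1, 6] cursor@9
After 2 (prev): list=[9, 7, 4, 1, 6] cursor@9
After 3 (delete_current): list=[7, 4, 1, 6] cursor@7
After 4 (prev): list=[7, 4, 1, 6] cursor@7
After 5 (prev): list=[7, 4, 1, 6] cursor@7
After 6 (prev): list=[7, 4, 1, 6] cursor@7
After 7 (prev): list=[7, 4, 1, 6] cursor@7
After 8 (delete_current): list=[4, 1, 6] cursor@4
After 9 (insert_before(83)): list=[83, 4, 1, 6] cursor@4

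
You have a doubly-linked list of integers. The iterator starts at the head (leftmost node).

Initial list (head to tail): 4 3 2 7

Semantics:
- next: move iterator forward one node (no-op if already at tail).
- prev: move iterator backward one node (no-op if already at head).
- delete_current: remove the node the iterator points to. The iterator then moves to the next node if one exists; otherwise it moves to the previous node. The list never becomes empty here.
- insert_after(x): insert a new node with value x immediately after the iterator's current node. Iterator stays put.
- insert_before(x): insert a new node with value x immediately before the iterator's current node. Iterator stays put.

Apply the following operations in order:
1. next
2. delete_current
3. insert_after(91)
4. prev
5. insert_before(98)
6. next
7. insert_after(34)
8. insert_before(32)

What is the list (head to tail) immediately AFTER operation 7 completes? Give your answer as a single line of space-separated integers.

Answer: 98 4 2 34 91 7

Derivation:
After 1 (next): list=[4, 3, 2, 7] cursor@3
After 2 (delete_current): list=[4, 2, 7] cursor@2
After 3 (insert_after(91)): list=[4, 2, 91, 7] cursor@2
After 4 (prev): list=[4, 2, 91, 7] cursor@4
After 5 (insert_before(98)): list=[98, 4, 2, 91, 7] cursor@4
After 6 (next): list=[98, 4, 2, 91, 7] cursor@2
After 7 (insert_after(34)): list=[98, 4, 2, 34, 91, 7] cursor@2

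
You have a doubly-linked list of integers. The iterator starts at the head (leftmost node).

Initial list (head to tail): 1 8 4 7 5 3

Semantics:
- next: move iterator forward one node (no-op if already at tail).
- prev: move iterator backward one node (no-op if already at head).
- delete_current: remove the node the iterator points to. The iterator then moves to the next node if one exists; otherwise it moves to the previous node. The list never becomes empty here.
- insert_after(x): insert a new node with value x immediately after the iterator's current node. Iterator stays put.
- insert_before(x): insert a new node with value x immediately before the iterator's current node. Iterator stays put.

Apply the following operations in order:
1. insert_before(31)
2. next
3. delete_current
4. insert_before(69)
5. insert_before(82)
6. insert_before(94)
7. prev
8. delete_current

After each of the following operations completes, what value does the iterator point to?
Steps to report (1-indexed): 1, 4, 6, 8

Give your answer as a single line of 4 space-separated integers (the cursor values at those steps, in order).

Answer: 1 4 4 4

Derivation:
After 1 (insert_before(31)): list=[31, 1, 8, 4, 7, 5, 3] cursor@1
After 2 (next): list=[31, 1, 8, 4, 7, 5, 3] cursor@8
After 3 (delete_current): list=[31, 1, 4, 7, 5, 3] cursor@4
After 4 (insert_before(69)): list=[31, 1, 69, 4, 7, 5, 3] cursor@4
After 5 (insert_before(82)): list=[31, 1, 69, 82, 4, 7, 5, 3] cursor@4
After 6 (insert_before(94)): list=[31, 1, 69, 82, 94, 4, 7, 5, 3] cursor@4
After 7 (prev): list=[31, 1, 69, 82, 94, 4, 7, 5, 3] cursor@94
After 8 (delete_current): list=[31, 1, 69, 82, 4, 7, 5, 3] cursor@4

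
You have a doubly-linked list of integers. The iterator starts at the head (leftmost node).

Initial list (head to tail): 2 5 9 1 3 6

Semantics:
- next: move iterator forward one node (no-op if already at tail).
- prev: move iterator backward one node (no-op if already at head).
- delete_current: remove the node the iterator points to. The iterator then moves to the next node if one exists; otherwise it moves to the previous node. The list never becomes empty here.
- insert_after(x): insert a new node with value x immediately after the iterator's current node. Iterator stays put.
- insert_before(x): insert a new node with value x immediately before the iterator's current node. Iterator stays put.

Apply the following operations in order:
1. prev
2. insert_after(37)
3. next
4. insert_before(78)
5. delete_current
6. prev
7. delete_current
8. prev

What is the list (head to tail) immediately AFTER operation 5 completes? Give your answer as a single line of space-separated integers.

After 1 (prev): list=[2, 5, 9, 1, 3, 6] cursor@2
After 2 (insert_after(37)): list=[2, 37, 5, 9, 1, 3, 6] cursor@2
After 3 (next): list=[2, 37, 5, 9, 1, 3, 6] cursor@37
After 4 (insert_before(78)): list=[2, 78, 37, 5, 9, 1, 3, 6] cursor@37
After 5 (delete_current): list=[2, 78, 5, 9, 1, 3, 6] cursor@5

Answer: 2 78 5 9 1 3 6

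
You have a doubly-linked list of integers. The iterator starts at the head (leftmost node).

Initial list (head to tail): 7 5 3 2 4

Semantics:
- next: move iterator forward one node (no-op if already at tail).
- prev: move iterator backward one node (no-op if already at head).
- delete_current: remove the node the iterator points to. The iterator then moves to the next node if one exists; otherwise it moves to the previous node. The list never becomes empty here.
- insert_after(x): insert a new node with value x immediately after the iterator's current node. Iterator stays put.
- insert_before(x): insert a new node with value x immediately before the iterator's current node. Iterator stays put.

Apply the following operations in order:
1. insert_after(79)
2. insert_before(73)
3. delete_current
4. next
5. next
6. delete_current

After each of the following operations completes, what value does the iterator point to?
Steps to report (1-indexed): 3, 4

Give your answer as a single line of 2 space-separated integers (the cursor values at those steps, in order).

Answer: 79 5

Derivation:
After 1 (insert_after(79)): list=[7, 79, 5, 3, 2, 4] cursor@7
After 2 (insert_before(73)): list=[73, 7, 79, 5, 3, 2, 4] cursor@7
After 3 (delete_current): list=[73, 79, 5, 3, 2, 4] cursor@79
After 4 (next): list=[73, 79, 5, 3, 2, 4] cursor@5
After 5 (next): list=[73, 79, 5, 3, 2, 4] cursor@3
After 6 (delete_current): list=[73, 79, 5, 2, 4] cursor@2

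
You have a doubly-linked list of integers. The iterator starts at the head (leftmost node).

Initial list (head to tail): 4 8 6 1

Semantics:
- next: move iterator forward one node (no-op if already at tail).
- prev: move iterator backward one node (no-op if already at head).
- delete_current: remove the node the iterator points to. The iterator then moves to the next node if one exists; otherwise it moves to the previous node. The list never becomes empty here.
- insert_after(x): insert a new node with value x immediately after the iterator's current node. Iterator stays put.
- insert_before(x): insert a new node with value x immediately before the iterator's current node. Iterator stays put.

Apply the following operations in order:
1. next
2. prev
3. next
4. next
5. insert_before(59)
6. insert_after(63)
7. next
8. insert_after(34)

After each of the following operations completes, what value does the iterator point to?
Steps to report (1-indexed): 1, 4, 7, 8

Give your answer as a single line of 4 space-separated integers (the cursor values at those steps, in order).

After 1 (next): list=[4, 8, 6, 1] cursor@8
After 2 (prev): list=[4, 8, 6, 1] cursor@4
After 3 (next): list=[4, 8, 6, 1] cursor@8
After 4 (next): list=[4, 8, 6, 1] cursor@6
After 5 (insert_before(59)): list=[4, 8, 59, 6, 1] cursor@6
After 6 (insert_after(63)): list=[4, 8, 59, 6, 63, 1] cursor@6
After 7 (next): list=[4, 8, 59, 6, 63, 1] cursor@63
After 8 (insert_after(34)): list=[4, 8, 59, 6, 63, 34, 1] cursor@63

Answer: 8 6 63 63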